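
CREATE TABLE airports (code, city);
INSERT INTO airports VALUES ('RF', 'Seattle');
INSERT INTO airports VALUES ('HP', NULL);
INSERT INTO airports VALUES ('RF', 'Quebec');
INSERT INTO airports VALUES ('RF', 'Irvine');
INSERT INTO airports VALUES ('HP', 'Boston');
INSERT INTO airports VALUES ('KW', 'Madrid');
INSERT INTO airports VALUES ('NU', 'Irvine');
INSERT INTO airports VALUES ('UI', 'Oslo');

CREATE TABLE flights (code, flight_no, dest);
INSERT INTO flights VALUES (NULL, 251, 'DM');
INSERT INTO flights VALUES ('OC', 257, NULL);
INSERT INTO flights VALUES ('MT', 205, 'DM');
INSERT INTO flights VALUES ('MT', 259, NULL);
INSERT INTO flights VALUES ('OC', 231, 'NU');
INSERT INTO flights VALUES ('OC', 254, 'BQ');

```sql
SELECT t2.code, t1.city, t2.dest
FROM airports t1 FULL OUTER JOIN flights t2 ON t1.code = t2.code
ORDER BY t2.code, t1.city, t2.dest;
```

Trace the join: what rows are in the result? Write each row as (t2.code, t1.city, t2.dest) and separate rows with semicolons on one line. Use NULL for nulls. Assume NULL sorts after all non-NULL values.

(MT, NULL, DM); (MT, NULL, NULL); (OC, NULL, BQ); (OC, NULL, NU); (OC, NULL, NULL); (NULL, Boston, NULL); (NULL, Irvine, NULL); (NULL, Irvine, NULL); (NULL, Madrid, NULL); (NULL, Oslo, NULL); (NULL, Quebec, NULL); (NULL, Seattle, NULL); (NULL, NULL, DM); (NULL, NULL, NULL)

FULL OUTER JOIN keeps every row from both sides; unmatched rows get NULL for the other side's columns.
Matching on t1.code = t2.code. A NULL in a compared column never satisfies the condition.
- code=RF: no t2 row matches, row kept with t2 columns NULL.
- code=HP: no t2 row matches, row kept with t2 columns NULL.
- code=RF: no t2 row matches, row kept with t2 columns NULL.
- code=RF: no t2 row matches, row kept with t2 columns NULL.
- code=HP: no t2 row matches, row kept with t2 columns NULL.
- code=KW: no t2 row matches, row kept with t2 columns NULL.
- code=NU: no t2 row matches, row kept with t2 columns NULL.
- code=UI: no t2 row matches, row kept with t2 columns NULL.
- 6 row(s) from t2 found no t1 partner → padded with NULL.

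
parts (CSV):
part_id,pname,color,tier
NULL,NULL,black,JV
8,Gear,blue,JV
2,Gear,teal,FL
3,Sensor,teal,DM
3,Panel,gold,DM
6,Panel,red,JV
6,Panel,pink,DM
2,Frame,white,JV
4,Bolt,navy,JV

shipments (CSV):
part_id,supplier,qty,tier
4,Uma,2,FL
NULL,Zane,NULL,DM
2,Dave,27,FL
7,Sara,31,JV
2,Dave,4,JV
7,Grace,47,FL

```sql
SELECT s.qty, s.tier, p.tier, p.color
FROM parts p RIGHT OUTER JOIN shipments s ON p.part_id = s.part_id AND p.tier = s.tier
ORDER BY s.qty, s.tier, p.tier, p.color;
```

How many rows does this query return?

6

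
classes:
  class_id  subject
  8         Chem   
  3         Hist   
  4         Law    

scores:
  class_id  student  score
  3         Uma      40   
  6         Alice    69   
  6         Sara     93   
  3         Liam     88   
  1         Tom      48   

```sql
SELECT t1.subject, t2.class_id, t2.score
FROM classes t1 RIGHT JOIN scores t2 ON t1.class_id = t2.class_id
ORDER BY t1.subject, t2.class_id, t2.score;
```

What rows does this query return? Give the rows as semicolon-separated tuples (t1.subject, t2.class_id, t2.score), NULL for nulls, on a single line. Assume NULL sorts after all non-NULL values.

(Hist, 3, 40); (Hist, 3, 88); (NULL, 1, 48); (NULL, 6, 69); (NULL, 6, 93)

RIGHT JOIN keeps every row from `scores`; unmatched rows get NULL for `classes`'s columns.
Matching on t1.class_id = t2.class_id.
- class_id=8: no matching t2 row.
- class_id=3: 2 matching t2 row(s), so 2 row(s) emitted.
- class_id=4: no matching t2 row.
- plus 3 unmatched t2 row(s), each kept with NULL t1 columns.
After projecting and ordering:
t1.subject | t2.class_id | t2.score
Hist | 3 | 40
Hist | 3 | 88
NULL | 1 | 48
NULL | 6 | 69
NULL | 6 | 93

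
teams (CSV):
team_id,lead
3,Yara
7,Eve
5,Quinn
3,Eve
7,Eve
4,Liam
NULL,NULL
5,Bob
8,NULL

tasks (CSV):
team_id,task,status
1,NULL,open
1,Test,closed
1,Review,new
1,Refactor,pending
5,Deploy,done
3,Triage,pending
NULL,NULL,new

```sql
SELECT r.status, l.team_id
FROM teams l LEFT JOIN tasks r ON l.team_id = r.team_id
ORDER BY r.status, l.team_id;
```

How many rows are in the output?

9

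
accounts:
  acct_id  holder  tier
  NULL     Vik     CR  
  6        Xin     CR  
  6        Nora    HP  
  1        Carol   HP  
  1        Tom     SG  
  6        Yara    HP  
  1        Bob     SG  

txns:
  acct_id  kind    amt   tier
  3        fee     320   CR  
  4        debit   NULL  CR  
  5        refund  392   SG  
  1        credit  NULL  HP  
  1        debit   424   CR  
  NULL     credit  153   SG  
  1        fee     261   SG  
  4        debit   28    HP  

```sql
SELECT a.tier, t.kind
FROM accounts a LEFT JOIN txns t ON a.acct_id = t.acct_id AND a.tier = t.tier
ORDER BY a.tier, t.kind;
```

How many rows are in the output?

LEFT JOIN keeps every row from `accounts`; unmatched rows get NULL for `txns`'s columns.
Matching on a.acct_id = t.acct_id AND a.tier = t.tier. A NULL in a compared column never satisfies the condition.
Matched pairs: 3; unmatched a rows kept: 4.
Total: 3 matched + 4 padded = 7 rows.

7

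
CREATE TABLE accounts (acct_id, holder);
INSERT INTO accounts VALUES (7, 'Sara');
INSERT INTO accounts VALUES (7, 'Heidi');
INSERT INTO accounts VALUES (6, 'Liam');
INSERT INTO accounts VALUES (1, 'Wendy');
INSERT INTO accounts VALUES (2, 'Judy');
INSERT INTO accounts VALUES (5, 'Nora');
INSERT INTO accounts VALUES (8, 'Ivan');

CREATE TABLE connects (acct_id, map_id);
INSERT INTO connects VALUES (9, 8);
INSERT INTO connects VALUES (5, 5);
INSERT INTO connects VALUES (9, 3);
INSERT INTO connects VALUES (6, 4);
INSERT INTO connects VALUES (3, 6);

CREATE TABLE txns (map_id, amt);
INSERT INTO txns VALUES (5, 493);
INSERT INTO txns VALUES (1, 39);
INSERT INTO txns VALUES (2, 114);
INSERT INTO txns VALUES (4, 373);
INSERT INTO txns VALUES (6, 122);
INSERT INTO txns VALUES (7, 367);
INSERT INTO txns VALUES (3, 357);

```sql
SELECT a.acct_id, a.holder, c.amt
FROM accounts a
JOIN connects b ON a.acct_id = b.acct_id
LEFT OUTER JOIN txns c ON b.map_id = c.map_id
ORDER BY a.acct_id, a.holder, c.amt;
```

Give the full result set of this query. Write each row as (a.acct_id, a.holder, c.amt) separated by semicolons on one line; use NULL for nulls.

(5, Nora, 493); (6, Liam, 373)

Joins associate left-to-right: accounts INNER JOIN connects on acct_id gives 2 intermediate row(s).
Then LEFT JOIN `txns c` on map_id: each of those 2 rows is kept; rows whose b.map_id has no match in c get NULL for c's columns.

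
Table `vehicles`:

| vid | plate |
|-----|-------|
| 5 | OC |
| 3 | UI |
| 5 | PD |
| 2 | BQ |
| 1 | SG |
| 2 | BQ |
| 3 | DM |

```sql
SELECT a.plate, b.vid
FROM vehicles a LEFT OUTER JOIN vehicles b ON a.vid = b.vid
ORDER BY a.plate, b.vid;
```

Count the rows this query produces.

13

LEFT JOIN keeps every row from `vehicles a`; unmatched rows get NULL for `vehicles b`'s columns.
Matching on a.vid = b.vid.
Matched pairs: 13; unmatched a rows kept: 0.
Total: 13 rows.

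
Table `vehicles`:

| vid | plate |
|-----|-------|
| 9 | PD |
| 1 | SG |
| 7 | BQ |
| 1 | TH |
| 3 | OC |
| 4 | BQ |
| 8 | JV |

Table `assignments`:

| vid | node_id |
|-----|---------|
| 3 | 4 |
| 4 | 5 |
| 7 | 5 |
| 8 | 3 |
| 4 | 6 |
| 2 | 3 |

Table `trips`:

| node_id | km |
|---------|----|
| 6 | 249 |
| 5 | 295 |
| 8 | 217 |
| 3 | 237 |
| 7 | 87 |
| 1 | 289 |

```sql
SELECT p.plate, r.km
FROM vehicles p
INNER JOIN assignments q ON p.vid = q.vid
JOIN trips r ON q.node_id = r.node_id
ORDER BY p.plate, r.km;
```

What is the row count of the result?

4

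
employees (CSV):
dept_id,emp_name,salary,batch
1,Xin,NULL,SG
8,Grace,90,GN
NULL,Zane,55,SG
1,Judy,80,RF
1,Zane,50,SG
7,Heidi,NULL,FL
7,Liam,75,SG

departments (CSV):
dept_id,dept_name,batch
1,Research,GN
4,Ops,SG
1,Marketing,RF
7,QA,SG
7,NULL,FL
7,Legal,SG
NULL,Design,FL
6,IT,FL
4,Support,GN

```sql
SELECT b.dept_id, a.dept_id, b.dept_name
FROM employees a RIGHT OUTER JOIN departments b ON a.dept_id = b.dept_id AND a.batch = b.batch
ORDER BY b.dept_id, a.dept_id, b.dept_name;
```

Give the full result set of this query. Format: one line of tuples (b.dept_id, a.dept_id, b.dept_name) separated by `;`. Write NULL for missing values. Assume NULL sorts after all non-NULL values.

RIGHT JOIN keeps every row from `departments`; unmatched rows get NULL for `employees`'s columns.
Matching on a.dept_id = b.dept_id AND a.batch = b.batch. A NULL in a compared column never satisfies the condition.
Matched pairs: 4; unmatched b rows kept: 5.

(1, 1, Marketing); (1, NULL, Research); (4, NULL, Ops); (4, NULL, Support); (6, NULL, IT); (7, 7, Legal); (7, 7, QA); (7, 7, NULL); (NULL, NULL, Design)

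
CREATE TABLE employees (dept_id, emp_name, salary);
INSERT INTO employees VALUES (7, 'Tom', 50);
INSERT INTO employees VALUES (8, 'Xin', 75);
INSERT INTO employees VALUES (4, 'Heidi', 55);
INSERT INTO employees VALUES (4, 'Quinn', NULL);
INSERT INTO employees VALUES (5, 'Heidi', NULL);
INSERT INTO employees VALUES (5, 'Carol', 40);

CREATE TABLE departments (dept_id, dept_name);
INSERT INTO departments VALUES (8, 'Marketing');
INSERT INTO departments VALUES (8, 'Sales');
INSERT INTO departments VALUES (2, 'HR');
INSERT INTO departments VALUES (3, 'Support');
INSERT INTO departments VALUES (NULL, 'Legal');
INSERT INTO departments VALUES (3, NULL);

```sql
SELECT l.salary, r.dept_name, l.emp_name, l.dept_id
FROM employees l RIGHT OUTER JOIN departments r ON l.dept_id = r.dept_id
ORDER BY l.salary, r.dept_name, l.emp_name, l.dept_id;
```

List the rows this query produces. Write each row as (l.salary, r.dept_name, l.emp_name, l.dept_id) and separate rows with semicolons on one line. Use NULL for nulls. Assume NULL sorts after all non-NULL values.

(75, Marketing, Xin, 8); (75, Sales, Xin, 8); (NULL, HR, NULL, NULL); (NULL, Legal, NULL, NULL); (NULL, Support, NULL, NULL); (NULL, NULL, NULL, NULL)

RIGHT JOIN keeps every row from `departments`; unmatched rows get NULL for `employees`'s columns.
Matching on l.dept_id = r.dept_id. A NULL in a compared column never satisfies the condition.
- l[0] dept_id=7 → no match.
- l[1] dept_id=8 → 2 match(es) in r → 2 row(s).
- l[2] dept_id=4 → no match.
- l[3] dept_id=4 → no match.
- l[4] dept_id=5 → no match.
- l[5] dept_id=5 → no match.
- 4 r row(s) had no l match → kept, l columns NULL.
After projecting and ordering:
l.salary | r.dept_name | l.emp_name | l.dept_id
75 | Marketing | Xin | 8
75 | Sales | Xin | 8
NULL | HR | NULL | NULL
NULL | Legal | NULL | NULL
NULL | Support | NULL | NULL
NULL | NULL | NULL | NULL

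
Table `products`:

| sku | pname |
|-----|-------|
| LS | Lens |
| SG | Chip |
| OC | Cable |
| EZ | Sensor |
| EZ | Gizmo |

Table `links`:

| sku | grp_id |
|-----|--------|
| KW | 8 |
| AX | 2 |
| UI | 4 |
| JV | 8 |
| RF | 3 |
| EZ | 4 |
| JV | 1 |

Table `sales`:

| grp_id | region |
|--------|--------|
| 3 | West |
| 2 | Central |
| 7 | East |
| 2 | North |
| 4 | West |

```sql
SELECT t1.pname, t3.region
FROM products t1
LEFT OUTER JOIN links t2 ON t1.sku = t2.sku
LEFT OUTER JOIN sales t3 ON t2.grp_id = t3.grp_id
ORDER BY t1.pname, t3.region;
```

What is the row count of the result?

Step 1 — t1 LEFT JOIN t2 on sku → 5 row(s).
Then LEFT JOIN `sales t3` on grp_id: each of those 5 rows is kept; rows whose t2.grp_id has no match in t3 get NULL for t3's columns.
Result: 5 row(s).

5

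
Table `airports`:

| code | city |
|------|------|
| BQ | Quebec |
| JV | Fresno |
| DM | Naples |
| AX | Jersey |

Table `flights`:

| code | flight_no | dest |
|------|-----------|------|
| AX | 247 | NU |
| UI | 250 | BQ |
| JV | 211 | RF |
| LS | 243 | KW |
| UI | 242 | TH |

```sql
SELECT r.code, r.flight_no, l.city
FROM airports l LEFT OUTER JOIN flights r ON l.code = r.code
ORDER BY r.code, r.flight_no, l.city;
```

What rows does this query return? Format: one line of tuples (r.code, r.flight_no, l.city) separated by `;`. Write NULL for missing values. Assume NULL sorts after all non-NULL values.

LEFT JOIN keeps every row from `airports`; unmatched rows get NULL for `flights`'s columns.
Matching on l.code = r.code.
- l row (code=BQ): no match → kept, r columns NULL.
- l row (code=JV): matches 1 r row(s) → 1 output row(s).
- l row (code=DM): no match → kept, r columns NULL.
- l row (code=AX): matches 1 r row(s) → 1 output row(s).
After projecting and ordering:
r.code | r.flight_no | l.city
AX | 247 | Jersey
JV | 211 | Fresno
NULL | NULL | Naples
NULL | NULL | Quebec

(AX, 247, Jersey); (JV, 211, Fresno); (NULL, NULL, Naples); (NULL, NULL, Quebec)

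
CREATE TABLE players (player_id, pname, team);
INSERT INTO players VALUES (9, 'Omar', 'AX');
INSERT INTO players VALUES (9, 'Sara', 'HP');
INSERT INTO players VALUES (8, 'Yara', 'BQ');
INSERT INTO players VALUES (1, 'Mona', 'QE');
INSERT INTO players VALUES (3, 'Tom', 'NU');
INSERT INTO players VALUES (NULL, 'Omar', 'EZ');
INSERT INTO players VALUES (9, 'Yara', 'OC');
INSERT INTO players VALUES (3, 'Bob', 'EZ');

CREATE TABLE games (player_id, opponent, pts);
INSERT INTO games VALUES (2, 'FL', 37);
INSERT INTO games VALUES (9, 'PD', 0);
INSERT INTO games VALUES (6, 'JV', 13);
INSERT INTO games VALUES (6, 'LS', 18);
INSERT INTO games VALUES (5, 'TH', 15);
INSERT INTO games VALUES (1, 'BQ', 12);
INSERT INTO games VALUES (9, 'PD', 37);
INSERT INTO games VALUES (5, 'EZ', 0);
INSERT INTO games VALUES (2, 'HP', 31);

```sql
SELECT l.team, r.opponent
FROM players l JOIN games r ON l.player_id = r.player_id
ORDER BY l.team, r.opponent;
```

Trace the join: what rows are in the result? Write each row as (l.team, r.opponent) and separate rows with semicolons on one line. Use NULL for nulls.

(AX, PD); (AX, PD); (HP, PD); (HP, PD); (OC, PD); (OC, PD); (QE, BQ)

INNER JOIN keeps only pairs where the ON condition holds.
Matching on l.player_id = r.player_id. A NULL in a compared column never satisfies the condition.
- l (player_id=9) pairs with 2 row(s) of r.
- l (player_id=9) pairs with 2 row(s) of r.
- l (player_id=8) has no partner → excluded.
- l (player_id=1) pairs with 1 row(s) of r.
- l (player_id=3) has no partner → excluded.
- l (player_id=NULL) has no partner → excluded.
- l (player_id=9) pairs with 2 row(s) of r.
- l (player_id=3) has no partner → excluded.
After projecting and ordering:
l.team | r.opponent
AX | PD
AX | PD
HP | PD
HP | PD
OC | PD
OC | PD
QE | BQ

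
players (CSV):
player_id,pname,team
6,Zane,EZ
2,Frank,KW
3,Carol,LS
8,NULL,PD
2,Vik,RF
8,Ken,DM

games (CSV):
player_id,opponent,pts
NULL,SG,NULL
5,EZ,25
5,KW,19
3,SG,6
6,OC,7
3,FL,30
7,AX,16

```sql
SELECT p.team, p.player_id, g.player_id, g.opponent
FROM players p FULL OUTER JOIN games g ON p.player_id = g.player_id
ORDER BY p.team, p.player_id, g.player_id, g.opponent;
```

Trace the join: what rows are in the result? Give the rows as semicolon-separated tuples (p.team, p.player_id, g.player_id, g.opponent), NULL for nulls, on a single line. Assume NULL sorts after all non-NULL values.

FULL OUTER JOIN keeps every row from both sides; unmatched rows get NULL for the other side's columns.
Matching on p.player_id = g.player_id. A NULL in a compared column never satisfies the condition.
- p[0] player_id=6 → 1 match(es) in g → 1 row(s).
- p[1] player_id=2 → no match; kept with NULLs on the g side.
- p[2] player_id=3 → 2 match(es) in g → 2 row(s).
- p[3] player_id=8 → no match; kept with NULLs on the g side.
- p[4] player_id=2 → no match; kept with NULLs on the g side.
- p[5] player_id=8 → no match; kept with NULLs on the g side.
- 4 g row(s) had no p match → kept, p columns NULL.

(DM, 8, NULL, NULL); (EZ, 6, 6, OC); (KW, 2, NULL, NULL); (LS, 3, 3, FL); (LS, 3, 3, SG); (PD, 8, NULL, NULL); (RF, 2, NULL, NULL); (NULL, NULL, 5, EZ); (NULL, NULL, 5, KW); (NULL, NULL, 7, AX); (NULL, NULL, NULL, SG)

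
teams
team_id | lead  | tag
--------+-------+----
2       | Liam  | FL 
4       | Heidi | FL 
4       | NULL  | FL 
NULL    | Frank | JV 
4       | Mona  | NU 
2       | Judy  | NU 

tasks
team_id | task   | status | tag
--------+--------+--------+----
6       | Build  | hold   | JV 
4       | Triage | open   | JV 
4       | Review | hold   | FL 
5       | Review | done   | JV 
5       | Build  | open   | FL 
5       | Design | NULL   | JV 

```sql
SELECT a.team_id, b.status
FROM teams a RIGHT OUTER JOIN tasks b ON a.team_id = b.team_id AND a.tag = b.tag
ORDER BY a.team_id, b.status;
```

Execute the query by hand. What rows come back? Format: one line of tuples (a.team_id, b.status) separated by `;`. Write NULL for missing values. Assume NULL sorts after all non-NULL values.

RIGHT JOIN keeps every row from `tasks`; unmatched rows get NULL for `teams`'s columns.
Matching on a.team_id = b.team_id AND a.tag = b.tag. A NULL in a compared column never satisfies the condition.
- a (team_id=2, tag=FL) has no partner in b.
- a (team_id=4, tag=FL) pairs with 1 row(s) of b.
- a (team_id=4, tag=FL) pairs with 1 row(s) of b.
- a (team_id=NULL, tag=JV) has no partner in b.
- a (team_id=4, tag=NU) has no partner in b.
- a (team_id=2, tag=NU) has no partner in b.
- 5 b row(s) had no a match → kept, a columns NULL.
After projecting and ordering:
a.team_id | b.status
4 | hold
4 | hold
NULL | done
NULL | hold
NULL | open
NULL | open
NULL | NULL

(4, hold); (4, hold); (NULL, done); (NULL, hold); (NULL, open); (NULL, open); (NULL, NULL)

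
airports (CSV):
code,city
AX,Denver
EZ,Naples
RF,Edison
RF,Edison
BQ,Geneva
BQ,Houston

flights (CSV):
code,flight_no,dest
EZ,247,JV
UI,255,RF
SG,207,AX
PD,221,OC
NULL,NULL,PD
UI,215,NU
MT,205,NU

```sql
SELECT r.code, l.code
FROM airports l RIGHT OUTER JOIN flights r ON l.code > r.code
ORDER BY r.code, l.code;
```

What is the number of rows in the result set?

RIGHT JOIN keeps every row from `flights`; unmatched rows get NULL for `airports`'s columns.
Matching on l.code > r.code. A NULL in a compared column never satisfies the condition.
Matched pairs: 6; unmatched r rows kept: 4.
Total: 6 matched + 4 padded = 10 rows.

10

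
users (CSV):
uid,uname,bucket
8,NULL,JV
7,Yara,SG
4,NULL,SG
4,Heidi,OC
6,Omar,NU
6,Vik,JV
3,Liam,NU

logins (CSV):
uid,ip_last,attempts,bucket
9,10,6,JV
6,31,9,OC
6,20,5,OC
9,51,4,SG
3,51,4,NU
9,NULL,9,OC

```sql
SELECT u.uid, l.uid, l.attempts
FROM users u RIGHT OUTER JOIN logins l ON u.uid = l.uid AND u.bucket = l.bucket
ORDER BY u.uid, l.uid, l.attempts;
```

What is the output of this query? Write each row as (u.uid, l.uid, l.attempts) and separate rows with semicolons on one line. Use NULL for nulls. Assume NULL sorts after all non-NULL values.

(3, 3, 4); (NULL, 6, 5); (NULL, 6, 9); (NULL, 9, 4); (NULL, 9, 6); (NULL, 9, 9)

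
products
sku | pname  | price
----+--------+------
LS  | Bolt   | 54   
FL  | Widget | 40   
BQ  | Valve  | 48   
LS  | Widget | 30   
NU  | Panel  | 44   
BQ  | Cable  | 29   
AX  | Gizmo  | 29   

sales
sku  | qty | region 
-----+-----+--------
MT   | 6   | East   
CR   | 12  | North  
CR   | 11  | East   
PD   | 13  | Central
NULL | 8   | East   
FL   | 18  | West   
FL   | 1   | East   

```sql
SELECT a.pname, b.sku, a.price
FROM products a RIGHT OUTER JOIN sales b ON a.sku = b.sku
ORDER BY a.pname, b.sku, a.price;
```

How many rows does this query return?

7

RIGHT JOIN keeps every row from `sales`; unmatched rows get NULL for `products`'s columns.
Matching on a.sku = b.sku. A NULL in a compared column never satisfies the condition.
- a row (sku=LS): no match.
- a row (sku=FL): matches 2 b row(s) → 2 output row(s).
- a row (sku=BQ): no match.
- a row (sku=LS): no match.
- a row (sku=NU): no match.
- a row (sku=BQ): no match.
- a row (sku=AX): no match.
- 5 row(s) from b found no a partner → padded with NULL.
Total: 2 matched + 5 padded = 7 rows.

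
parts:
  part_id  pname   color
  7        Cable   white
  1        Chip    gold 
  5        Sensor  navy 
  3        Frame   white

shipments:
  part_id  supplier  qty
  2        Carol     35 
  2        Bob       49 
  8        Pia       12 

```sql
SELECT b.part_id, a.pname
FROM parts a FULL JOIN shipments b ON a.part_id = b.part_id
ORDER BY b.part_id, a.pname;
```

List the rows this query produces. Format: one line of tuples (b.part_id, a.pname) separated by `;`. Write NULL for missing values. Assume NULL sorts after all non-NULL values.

(2, NULL); (2, NULL); (8, NULL); (NULL, Cable); (NULL, Chip); (NULL, Frame); (NULL, Sensor)

FULL OUTER JOIN keeps every row from both sides; unmatched rows get NULL for the other side's columns.
Matching on a.part_id = b.part_id.
- a[0] part_id=7 → no match; kept with NULLs on the b side.
- a[1] part_id=1 → no match; kept with NULLs on the b side.
- a[2] part_id=5 → no match; kept with NULLs on the b side.
- a[3] part_id=3 → no match; kept with NULLs on the b side.
- plus 3 unmatched b row(s), each kept with NULL a columns.
After projecting and ordering:
b.part_id | a.pname
2 | NULL
2 | NULL
8 | NULL
NULL | Cable
NULL | Chip
NULL | Frame
NULL | Sensor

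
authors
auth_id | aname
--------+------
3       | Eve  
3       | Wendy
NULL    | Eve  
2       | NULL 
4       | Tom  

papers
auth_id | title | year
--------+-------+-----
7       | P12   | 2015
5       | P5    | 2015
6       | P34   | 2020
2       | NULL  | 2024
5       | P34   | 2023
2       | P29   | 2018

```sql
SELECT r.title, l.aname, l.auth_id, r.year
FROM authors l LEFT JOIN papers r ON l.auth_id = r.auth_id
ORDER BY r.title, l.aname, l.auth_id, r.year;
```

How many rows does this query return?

6

LEFT JOIN keeps every row from `authors`; unmatched rows get NULL for `papers`'s columns.
Matching on l.auth_id = r.auth_id. A NULL in a compared column never satisfies the condition.
Matched pairs: 2; unmatched l rows kept: 4.
Total: 2 matched + 4 padded = 6 rows.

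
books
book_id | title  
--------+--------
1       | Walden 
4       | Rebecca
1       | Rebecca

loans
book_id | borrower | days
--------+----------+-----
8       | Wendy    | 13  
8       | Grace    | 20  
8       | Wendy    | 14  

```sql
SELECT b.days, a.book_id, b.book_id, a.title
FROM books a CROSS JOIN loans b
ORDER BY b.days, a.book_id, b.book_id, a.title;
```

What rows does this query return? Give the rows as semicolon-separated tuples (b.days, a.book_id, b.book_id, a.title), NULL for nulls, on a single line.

(13, 1, 8, Rebecca); (13, 1, 8, Walden); (13, 4, 8, Rebecca); (14, 1, 8, Rebecca); (14, 1, 8, Walden); (14, 4, 8, Rebecca); (20, 1, 8, Rebecca); (20, 1, 8, Walden); (20, 4, 8, Rebecca)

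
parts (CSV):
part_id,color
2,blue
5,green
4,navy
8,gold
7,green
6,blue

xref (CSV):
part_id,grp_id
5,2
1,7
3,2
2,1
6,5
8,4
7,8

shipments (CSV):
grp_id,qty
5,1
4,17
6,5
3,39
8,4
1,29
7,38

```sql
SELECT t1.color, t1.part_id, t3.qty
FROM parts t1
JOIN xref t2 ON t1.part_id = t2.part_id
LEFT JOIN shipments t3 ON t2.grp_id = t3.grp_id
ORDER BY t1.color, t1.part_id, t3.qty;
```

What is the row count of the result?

5

Evaluate left to right. First `parts t1 INNER JOIN xref t2` on part_id: 5 row(s).
Then LEFT JOIN `shipments t3` on grp_id: each of those 5 rows is kept; rows whose t2.grp_id has no match in t3 get NULL for t3's columns.
Result: 5 row(s).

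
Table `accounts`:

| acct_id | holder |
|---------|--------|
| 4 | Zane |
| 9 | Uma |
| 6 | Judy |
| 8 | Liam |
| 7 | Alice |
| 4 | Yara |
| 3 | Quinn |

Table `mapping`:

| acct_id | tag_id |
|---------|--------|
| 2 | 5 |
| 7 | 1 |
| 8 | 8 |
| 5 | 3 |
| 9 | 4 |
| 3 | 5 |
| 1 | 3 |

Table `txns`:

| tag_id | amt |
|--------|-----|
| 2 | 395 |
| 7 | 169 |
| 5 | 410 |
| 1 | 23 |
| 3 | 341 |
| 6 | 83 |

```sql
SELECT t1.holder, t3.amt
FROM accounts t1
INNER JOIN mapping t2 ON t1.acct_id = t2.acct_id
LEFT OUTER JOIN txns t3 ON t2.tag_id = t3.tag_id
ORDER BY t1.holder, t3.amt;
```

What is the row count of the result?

4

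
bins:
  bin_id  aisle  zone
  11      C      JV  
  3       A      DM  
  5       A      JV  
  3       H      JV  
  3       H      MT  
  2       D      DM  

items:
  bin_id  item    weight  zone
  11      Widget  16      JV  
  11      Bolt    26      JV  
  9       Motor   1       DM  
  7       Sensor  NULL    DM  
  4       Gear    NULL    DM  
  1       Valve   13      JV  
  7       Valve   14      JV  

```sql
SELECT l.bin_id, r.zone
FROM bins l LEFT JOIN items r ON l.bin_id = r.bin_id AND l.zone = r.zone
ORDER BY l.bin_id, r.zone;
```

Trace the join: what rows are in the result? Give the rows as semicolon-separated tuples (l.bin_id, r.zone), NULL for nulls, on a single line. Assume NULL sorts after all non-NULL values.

(2, NULL); (3, NULL); (3, NULL); (3, NULL); (5, NULL); (11, JV); (11, JV)

LEFT JOIN keeps every row from `bins`; unmatched rows get NULL for `items`'s columns.
Matching on l.bin_id = r.bin_id AND l.zone = r.zone.
- l row (bin_id=11, zone=JV): matches 2 r row(s) → 2 output row(s).
- l row (bin_id=3, zone=DM): no match → kept, r columns NULL.
- l row (bin_id=5, zone=JV): no match → kept, r columns NULL.
- l row (bin_id=3, zone=JV): no match → kept, r columns NULL.
- l row (bin_id=3, zone=MT): no match → kept, r columns NULL.
- l row (bin_id=2, zone=DM): no match → kept, r columns NULL.
After projecting and ordering:
l.bin_id | r.zone
2 | NULL
3 | NULL
3 | NULL
3 | NULL
5 | NULL
11 | JV
11 | JV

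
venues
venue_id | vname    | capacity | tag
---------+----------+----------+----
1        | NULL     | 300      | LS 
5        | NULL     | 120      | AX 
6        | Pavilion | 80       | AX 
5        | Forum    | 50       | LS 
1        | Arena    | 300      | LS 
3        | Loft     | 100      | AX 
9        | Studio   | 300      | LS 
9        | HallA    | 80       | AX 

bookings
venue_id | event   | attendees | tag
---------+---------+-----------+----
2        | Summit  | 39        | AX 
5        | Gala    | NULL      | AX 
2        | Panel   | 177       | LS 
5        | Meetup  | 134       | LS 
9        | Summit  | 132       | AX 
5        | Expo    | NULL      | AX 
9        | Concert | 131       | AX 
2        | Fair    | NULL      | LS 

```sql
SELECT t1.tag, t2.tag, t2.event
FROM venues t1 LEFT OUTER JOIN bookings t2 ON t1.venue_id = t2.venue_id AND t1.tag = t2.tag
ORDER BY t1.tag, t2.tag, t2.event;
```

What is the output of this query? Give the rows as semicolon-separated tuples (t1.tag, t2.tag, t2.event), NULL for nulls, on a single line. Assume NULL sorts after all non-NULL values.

(AX, AX, Concert); (AX, AX, Expo); (AX, AX, Gala); (AX, AX, Summit); (AX, NULL, NULL); (AX, NULL, NULL); (LS, LS, Meetup); (LS, NULL, NULL); (LS, NULL, NULL); (LS, NULL, NULL)

LEFT JOIN keeps every row from `venues`; unmatched rows get NULL for `bookings`'s columns.
Matching on t1.venue_id = t2.venue_id AND t1.tag = t2.tag.
Matched pairs: 5; unmatched t1 rows kept: 5.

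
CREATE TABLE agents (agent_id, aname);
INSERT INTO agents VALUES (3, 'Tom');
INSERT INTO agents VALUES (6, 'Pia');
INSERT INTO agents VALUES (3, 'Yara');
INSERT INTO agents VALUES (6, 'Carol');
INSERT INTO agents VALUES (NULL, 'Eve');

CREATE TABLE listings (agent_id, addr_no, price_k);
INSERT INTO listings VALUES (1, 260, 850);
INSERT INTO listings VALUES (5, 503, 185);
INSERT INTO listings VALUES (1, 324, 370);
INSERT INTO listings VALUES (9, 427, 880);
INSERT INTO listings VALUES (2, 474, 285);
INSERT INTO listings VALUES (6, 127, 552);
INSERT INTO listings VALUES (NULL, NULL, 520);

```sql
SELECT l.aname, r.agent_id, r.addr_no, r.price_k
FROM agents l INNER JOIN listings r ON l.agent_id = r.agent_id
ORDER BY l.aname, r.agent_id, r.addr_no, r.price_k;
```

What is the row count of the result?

INNER JOIN keeps only pairs where the ON condition holds.
Matching on l.agent_id = r.agent_id. A NULL in a compared column never satisfies the condition.
- l row (agent_id=3): no match → dropped.
- l row (agent_id=6): matches 1 r row(s) → 1 output row(s).
- l row (agent_id=3): no match → dropped.
- l row (agent_id=6): matches 1 r row(s) → 1 output row(s).
- l row (agent_id=NULL): no match → dropped.
Total: 2 rows.

2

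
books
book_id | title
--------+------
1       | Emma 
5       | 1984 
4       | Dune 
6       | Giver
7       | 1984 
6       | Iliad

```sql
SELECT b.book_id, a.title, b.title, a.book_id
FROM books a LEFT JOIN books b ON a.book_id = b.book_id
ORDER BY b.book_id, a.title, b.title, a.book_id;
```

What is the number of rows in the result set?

8

LEFT JOIN keeps every row from `books a`; unmatched rows get NULL for `books b`'s columns.
Matching on a.book_id = b.book_id.
Matched pairs: 8; unmatched a rows kept: 0.
Total: 8 rows.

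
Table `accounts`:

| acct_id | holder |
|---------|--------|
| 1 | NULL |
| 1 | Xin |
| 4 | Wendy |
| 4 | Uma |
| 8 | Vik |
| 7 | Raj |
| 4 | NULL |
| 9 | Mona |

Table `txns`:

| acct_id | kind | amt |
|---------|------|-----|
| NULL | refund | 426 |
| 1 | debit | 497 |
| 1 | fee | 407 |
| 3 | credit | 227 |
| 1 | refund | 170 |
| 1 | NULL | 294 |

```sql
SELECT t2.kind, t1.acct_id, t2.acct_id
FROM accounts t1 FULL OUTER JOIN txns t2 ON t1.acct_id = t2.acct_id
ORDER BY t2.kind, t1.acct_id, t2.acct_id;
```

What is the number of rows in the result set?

FULL OUTER JOIN keeps every row from both sides; unmatched rows get NULL for the other side's columns.
Matching on t1.acct_id = t2.acct_id. A NULL in a compared column never satisfies the condition.
- t1 row (acct_id=1): matches 4 t2 row(s) → 4 output row(s).
- t1 row (acct_id=1): matches 4 t2 row(s) → 4 output row(s).
- t1 row (acct_id=4): no match → kept, t2 columns NULL.
- t1 row (acct_id=4): no match → kept, t2 columns NULL.
- t1 row (acct_id=8): no match → kept, t2 columns NULL.
- t1 row (acct_id=7): no match → kept, t2 columns NULL.
- t1 row (acct_id=4): no match → kept, t2 columns NULL.
- t1 row (acct_id=9): no match → kept, t2 columns NULL.
- plus 2 unmatched t2 row(s), each kept with NULL t1 columns.
Total: 8 matched + 8 padded = 16 rows.

16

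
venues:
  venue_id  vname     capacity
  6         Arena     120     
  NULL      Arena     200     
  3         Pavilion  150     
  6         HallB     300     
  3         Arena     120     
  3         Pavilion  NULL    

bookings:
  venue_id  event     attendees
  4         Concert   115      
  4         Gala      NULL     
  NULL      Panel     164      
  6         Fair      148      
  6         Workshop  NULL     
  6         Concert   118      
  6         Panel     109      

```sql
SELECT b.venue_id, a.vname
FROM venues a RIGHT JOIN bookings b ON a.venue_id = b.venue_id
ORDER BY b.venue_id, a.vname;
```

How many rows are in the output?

RIGHT JOIN keeps every row from `bookings`; unmatched rows get NULL for `venues`'s columns.
Matching on a.venue_id = b.venue_id. A NULL in a compared column never satisfies the condition.
Matched pairs: 8; unmatched b rows kept: 3.
Total: 8 matched + 3 padded = 11 rows.

11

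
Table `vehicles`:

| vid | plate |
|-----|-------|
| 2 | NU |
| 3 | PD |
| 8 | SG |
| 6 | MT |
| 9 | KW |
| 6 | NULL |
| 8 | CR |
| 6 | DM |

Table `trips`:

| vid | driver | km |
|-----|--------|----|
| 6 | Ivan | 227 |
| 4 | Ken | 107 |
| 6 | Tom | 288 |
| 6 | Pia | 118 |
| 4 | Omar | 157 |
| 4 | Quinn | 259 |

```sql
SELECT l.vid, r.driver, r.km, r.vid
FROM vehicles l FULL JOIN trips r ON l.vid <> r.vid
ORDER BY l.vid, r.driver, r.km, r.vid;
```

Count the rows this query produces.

FULL OUTER JOIN keeps every row from both sides; unmatched rows get NULL for the other side's columns.
Matching on l.vid <> r.vid.
- l row (vid=2): matches 6 r row(s) → 6 output row(s).
- l row (vid=3): matches 6 r row(s) → 6 output row(s).
- l row (vid=8): matches 6 r row(s) → 6 output row(s).
- l row (vid=6): matches 3 r row(s) → 3 output row(s).
- l row (vid=9): matches 6 r row(s) → 6 output row(s).
- l row (vid=6): matches 3 r row(s) → 3 output row(s).
- l row (vid=8): matches 6 r row(s) → 6 output row(s).
- l row (vid=6): matches 3 r row(s) → 3 output row(s).
Total: 39 rows.

39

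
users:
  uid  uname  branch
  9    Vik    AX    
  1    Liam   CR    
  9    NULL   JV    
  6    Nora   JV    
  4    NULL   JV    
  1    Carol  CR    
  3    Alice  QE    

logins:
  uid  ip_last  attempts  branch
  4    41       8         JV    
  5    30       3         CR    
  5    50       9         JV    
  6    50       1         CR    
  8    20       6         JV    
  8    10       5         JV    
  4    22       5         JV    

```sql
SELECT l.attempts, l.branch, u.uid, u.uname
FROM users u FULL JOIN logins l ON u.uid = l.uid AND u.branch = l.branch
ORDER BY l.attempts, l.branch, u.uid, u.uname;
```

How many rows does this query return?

FULL OUTER JOIN keeps every row from both sides; unmatched rows get NULL for the other side's columns.
Matching on u.uid = l.uid AND u.branch = l.branch.
- uid=9, branch=AX: no l row matches, row kept with l columns NULL.
- uid=1, branch=CR: no l row matches, row kept with l columns NULL.
- uid=9, branch=JV: no l row matches, row kept with l columns NULL.
- uid=6, branch=JV: no l row matches, row kept with l columns NULL.
- uid=4, branch=JV: 2 matching l row(s), so 2 row(s) emitted.
- uid=1, branch=CR: no l row matches, row kept with l columns NULL.
- uid=3, branch=QE: no l row matches, row kept with l columns NULL.
- plus 5 unmatched l row(s), each kept with NULL u columns.
Total: 2 matched + 11 padded = 13 rows.

13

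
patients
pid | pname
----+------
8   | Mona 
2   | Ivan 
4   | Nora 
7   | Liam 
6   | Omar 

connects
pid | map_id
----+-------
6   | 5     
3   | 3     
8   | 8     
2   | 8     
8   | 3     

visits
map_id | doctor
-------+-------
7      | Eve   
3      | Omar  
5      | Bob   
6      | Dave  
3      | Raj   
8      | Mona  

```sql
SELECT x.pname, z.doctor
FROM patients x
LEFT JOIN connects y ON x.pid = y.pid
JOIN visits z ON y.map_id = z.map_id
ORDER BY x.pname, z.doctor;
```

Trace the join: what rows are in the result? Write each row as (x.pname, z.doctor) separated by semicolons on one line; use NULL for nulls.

(Ivan, Mona); (Mona, Mona); (Mona, Omar); (Mona, Raj); (Omar, Bob)

Joins associate left-to-right: patients LEFT JOIN connects on pid gives 6 intermediate row(s).
Then INNER JOIN `visits z` on map_id: keep only rows whose y.map_id appears in z.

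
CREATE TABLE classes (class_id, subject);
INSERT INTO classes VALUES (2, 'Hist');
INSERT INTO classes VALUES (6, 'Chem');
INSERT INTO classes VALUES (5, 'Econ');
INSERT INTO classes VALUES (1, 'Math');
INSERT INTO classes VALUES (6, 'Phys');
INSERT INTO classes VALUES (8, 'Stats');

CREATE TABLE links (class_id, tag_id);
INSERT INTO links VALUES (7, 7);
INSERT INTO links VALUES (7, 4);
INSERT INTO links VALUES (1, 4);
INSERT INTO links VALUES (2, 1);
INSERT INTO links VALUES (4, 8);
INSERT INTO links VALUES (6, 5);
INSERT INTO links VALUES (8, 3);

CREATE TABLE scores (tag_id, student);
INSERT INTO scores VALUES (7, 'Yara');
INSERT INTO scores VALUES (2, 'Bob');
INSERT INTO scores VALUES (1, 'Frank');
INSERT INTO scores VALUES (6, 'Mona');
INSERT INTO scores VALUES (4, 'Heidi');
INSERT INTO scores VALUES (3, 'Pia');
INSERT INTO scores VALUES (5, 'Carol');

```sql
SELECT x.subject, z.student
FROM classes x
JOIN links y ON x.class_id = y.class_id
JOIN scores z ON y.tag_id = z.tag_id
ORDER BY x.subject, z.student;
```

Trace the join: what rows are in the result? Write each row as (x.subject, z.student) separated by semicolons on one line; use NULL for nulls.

Step 1 — x INNER JOIN y on class_id → 5 row(s).
Then INNER JOIN `scores z` on tag_id: keep only rows whose y.tag_id appears in z.

(Chem, Carol); (Hist, Frank); (Math, Heidi); (Phys, Carol); (Stats, Pia)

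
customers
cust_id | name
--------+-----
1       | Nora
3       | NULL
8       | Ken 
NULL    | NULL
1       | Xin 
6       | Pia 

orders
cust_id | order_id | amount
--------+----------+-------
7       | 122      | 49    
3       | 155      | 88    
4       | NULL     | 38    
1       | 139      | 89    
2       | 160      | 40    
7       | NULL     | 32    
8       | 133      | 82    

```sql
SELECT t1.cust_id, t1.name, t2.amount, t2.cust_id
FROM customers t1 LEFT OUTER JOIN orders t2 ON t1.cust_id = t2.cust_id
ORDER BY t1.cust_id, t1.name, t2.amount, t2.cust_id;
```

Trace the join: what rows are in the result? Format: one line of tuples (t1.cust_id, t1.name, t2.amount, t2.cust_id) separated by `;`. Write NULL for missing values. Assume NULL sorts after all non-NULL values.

(1, Nora, 89, 1); (1, Xin, 89, 1); (3, NULL, 88, 3); (6, Pia, NULL, NULL); (8, Ken, 82, 8); (NULL, NULL, NULL, NULL)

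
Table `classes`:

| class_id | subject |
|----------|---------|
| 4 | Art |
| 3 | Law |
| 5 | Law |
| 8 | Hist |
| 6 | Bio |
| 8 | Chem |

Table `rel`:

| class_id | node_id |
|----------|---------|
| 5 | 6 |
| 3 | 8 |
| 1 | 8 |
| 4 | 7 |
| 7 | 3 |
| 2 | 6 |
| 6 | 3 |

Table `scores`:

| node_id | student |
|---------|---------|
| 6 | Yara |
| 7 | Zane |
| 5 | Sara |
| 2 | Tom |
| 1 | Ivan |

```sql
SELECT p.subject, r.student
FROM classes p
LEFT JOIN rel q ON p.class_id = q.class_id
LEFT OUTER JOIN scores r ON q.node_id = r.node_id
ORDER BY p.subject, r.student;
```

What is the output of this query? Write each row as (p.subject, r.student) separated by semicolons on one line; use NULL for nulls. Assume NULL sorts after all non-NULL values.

(Art, Zane); (Bio, NULL); (Chem, NULL); (Hist, NULL); (Law, Yara); (Law, NULL)

Joins associate left-to-right: classes LEFT JOIN rel on class_id gives 6 intermediate row(s).
Then LEFT JOIN `scores r` on node_id: each of those 6 rows is kept; rows whose q.node_id has no match in r get NULL for r's columns.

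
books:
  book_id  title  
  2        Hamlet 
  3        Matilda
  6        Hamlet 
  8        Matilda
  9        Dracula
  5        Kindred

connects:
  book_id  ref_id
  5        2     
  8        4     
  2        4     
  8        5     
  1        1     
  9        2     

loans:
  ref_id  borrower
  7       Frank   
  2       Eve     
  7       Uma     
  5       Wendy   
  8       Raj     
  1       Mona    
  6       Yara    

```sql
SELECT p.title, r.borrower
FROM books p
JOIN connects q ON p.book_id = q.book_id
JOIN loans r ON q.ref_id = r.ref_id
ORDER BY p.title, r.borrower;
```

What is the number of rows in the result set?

Joins associate left-to-right: books INNER JOIN connects on book_id gives 5 intermediate row(s).
Then INNER JOIN `loans r` on ref_id: keep only rows whose q.ref_id appears in r.
Result: 3 row(s).

3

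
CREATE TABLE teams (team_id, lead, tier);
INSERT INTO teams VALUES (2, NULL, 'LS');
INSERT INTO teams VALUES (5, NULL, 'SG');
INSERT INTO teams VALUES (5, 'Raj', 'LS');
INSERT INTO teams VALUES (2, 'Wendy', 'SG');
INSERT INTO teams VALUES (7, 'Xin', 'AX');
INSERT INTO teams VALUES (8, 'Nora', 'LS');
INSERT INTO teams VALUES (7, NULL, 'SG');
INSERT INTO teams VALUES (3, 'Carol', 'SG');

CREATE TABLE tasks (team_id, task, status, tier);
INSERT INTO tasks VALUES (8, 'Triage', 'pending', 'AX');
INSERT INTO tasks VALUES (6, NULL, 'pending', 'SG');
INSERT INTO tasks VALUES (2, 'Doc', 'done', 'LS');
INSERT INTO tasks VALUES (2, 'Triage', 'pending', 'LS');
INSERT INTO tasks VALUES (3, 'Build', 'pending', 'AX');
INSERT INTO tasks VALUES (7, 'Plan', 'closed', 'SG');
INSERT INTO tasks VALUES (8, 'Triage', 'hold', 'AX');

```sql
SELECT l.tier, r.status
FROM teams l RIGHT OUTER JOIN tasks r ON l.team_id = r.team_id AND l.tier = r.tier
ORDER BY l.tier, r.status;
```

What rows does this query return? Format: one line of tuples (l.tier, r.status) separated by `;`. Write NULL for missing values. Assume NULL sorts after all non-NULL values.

(LS, done); (LS, pending); (SG, closed); (NULL, hold); (NULL, pending); (NULL, pending); (NULL, pending)

RIGHT JOIN keeps every row from `tasks`; unmatched rows get NULL for `teams`'s columns.
Matching on l.team_id = r.team_id AND l.tier = r.tier.
Matched pairs: 3; unmatched r rows kept: 4.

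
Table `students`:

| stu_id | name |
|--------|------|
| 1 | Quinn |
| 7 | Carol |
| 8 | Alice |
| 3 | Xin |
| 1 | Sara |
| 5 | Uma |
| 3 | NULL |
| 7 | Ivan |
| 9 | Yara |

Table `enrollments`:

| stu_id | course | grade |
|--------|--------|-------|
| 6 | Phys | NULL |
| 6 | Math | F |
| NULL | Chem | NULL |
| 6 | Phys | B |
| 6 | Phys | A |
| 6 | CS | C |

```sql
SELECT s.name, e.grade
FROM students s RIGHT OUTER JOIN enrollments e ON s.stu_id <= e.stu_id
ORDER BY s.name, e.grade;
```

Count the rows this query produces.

26

RIGHT JOIN keeps every row from `enrollments`; unmatched rows get NULL for `students`'s columns.
Matching on s.stu_id <= e.stu_id. A NULL in a compared column never satisfies the condition.
Matched pairs: 25; unmatched e rows kept: 1.
Total: 25 matched + 1 padded = 26 rows.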